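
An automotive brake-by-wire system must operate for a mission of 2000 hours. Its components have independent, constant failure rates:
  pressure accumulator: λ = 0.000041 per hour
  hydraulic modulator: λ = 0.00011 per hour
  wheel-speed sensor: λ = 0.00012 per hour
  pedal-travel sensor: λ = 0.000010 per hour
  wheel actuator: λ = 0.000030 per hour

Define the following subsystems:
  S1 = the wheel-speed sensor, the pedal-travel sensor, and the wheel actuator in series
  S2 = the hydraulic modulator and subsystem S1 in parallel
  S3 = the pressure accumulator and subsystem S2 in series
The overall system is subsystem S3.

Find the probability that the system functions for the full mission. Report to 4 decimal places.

R(pressure accumulator) = exp(−0.000041 × 2000) = 0.921272
R(hydraulic modulator) = exp(−0.00011 × 2000) = 0.802519
R(wheel-speed sensor) = exp(−0.00012 × 2000) = 0.786628
R(pedal-travel sensor) = exp(−0.000010 × 2000) = 0.980199
R(wheel actuator) = exp(−0.000030 × 2000) = 0.941765
Series (wheel-speed sensor, pedal-travel sensor, and wheel actuator): 0.786628 × 0.980199 × 0.941765 = 0.726150
Parallel (hydraulic modulator and [0.726150]): 1 − (1 − 0.802519)(1 − 0.726150) = 0.945920
Series (pressure accumulator and [0.945920]): 0.921272 × 0.945920 = 0.8714

0.8714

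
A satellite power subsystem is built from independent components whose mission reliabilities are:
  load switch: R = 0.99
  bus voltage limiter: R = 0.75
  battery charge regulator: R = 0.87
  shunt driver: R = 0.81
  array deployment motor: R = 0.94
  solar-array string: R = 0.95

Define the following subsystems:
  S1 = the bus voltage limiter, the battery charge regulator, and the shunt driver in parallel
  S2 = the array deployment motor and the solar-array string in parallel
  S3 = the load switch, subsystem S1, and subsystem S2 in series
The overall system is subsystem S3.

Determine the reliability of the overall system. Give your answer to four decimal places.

Parallel (bus voltage limiter, battery charge regulator, and shunt driver): 1 − (1 − 0.750000)(1 − 0.870000)(1 − 0.810000) = 0.993825
Parallel (array deployment motor and solar-array string): 1 − (1 − 0.940000)(1 − 0.950000) = 0.997000
Series (load switch, [0.993825], and [0.997000]): 0.990000 × 0.993825 × 0.997000 = 0.9809

0.9809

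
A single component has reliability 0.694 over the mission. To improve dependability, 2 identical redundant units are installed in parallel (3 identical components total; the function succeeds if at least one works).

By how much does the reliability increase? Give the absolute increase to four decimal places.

0.2773

R_before = 0.694
R_after = 1 − (1 − 0.694)^3 = 0.9713
ΔR = 0.9713 − 0.694 = 0.2773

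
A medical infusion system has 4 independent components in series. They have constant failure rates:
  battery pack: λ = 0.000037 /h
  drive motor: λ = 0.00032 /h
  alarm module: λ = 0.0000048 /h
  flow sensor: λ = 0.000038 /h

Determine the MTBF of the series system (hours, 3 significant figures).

Series of exponential components: λ_sys = Σ λ_i
λ_sys = 0.000037 + 0.00032 + 0.0000048 + 0.000038 = 3.9980e-04 /h
MTBF = 1 / λ_sys = 2500 h

2500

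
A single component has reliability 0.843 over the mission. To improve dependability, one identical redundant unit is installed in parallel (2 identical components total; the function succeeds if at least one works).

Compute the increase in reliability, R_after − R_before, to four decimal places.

0.1324

R_before = 0.843
R_after = 1 − (1 − 0.843)^2 = 0.9754
ΔR = 0.9754 − 0.843 = 0.1324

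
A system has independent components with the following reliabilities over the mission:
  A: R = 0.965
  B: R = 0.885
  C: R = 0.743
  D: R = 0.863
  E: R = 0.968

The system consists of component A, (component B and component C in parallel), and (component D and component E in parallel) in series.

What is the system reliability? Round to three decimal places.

0.932

Parallel (B and C): 1 − (1 − 0.88500)(1 − 0.74300) = 0.97045
Parallel (D and E): 1 − (1 − 0.86300)(1 − 0.96800) = 0.99562
Series (A, [0.97045], and [0.99562]): 0.96500 × 0.97045 × 0.99562 = 0.932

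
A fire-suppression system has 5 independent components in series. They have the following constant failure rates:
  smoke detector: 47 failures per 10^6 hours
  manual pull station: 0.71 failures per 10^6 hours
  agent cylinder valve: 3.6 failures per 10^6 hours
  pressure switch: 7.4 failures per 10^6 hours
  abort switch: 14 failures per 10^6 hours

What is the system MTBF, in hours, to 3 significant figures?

13800

Series of exponential components: λ_sys = Σ λ_i
λ_sys = 0.000047 + 0.00000071 + 0.0000036 + 0.0000074 + 0.000014 = 7.2710e-05 /h
MTBF = 1 / λ_sys = 13800 h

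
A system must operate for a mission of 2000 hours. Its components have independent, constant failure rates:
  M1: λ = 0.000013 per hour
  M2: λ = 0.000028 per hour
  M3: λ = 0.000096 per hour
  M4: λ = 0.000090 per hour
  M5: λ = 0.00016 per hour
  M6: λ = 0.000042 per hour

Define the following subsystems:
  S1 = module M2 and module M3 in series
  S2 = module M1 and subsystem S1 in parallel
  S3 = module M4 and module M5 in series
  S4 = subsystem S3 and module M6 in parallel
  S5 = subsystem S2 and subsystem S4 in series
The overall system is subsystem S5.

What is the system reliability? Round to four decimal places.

R(M1) = exp(−0.000013 × 2000) = 0.974335
R(M2) = exp(−0.000028 × 2000) = 0.945539
R(M3) = exp(−0.000096 × 2000) = 0.825307
R(M4) = exp(−0.000090 × 2000) = 0.835270
R(M5) = exp(−0.00016 × 2000) = 0.726149
R(M6) = exp(−0.000042 × 2000) = 0.919431
Series (M2 and M3): 0.945539 × 0.825307 = 0.780360
Parallel (M1 and [0.780360]): 1 − (1 − 0.974335)(1 − 0.780360) = 0.994363
Series (M4 and M5): 0.835270 × 0.726149 = 0.606530
Parallel ([0.606530] and M6): 1 − (1 − 0.606530)(1 − 0.919431) = 0.968299
Series ([0.994363] and [0.968299]): 0.994363 × 0.968299 = 0.9628

0.9628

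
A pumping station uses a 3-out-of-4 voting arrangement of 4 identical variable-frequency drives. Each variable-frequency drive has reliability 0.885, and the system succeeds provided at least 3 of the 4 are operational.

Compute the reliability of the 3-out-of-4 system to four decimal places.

0.9323

R = Σ_{i=3}^{4} C(4,i) p^i (1−p)^{4−i} with p = 0.885
C(4,3)·0.885^3·0.115^1 = 0.318851
C(4,4)·0.885^4·0.115^0 = 0.613441
Sum = 0.9323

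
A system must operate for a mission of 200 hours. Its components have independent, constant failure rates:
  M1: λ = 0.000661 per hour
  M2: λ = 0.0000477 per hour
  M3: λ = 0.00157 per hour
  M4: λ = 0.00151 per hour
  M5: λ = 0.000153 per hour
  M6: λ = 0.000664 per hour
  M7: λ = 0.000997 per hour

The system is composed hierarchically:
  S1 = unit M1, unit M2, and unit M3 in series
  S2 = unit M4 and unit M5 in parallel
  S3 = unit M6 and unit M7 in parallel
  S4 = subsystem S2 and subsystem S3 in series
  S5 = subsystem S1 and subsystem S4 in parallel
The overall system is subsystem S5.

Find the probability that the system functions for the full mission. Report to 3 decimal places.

R(M1) = exp(−0.000661 × 200) = 0.87617
R(M2) = exp(−0.0000477 × 200) = 0.99051
R(M3) = exp(−0.00157 × 200) = 0.73052
R(M4) = exp(−0.00151 × 200) = 0.73934
R(M5) = exp(−0.000153 × 200) = 0.96986
R(M6) = exp(−0.000664 × 200) = 0.87564
R(M7) = exp(−0.000997 × 200) = 0.81922
Series (M1, M2, and M3): 0.87617 × 0.99051 × 0.73052 = 0.63399
Parallel (M4 and M5): 1 − (1 − 0.73934)(1 − 0.96986) = 0.99214
Parallel (M6 and M7): 1 − (1 − 0.87564)(1 − 0.81922) = 0.97752
Series ([0.99214] and [0.97752]): 0.99214 × 0.97752 = 0.96984
Parallel ([0.63399] and [0.96984]): 1 − (1 − 0.63399)(1 − 0.96984) = 0.989

0.989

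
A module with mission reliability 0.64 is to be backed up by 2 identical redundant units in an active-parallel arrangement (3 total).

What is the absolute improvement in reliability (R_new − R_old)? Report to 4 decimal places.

0.3133

R_before = 0.64
R_after = 1 − (1 − 0.64)^3 = 0.9533
ΔR = 0.9533 − 0.64 = 0.3133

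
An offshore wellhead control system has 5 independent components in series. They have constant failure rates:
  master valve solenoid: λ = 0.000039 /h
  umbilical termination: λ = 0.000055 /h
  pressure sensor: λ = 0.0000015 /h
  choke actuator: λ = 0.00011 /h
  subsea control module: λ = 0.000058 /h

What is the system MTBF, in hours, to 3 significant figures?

3800

Series of exponential components: λ_sys = Σ λ_i
λ_sys = 0.000039 + 0.000055 + 0.0000015 + 0.00011 + 0.000058 = 2.6350e-04 /h
MTBF = 1 / λ_sys = 3800 h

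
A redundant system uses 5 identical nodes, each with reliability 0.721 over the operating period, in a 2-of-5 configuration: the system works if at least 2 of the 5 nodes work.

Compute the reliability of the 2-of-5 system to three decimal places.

0.976

R = Σ_{i=2}^{5} C(5,i) p^i (1−p)^{5−i} with p = 0.721
C(5,2)·0.721^2·0.279^3 = 0.11290
C(5,3)·0.721^3·0.279^2 = 0.29175
C(5,4)·0.721^4·0.279^1 = 0.37698
C(5,5)·0.721^5·0.279^0 = 0.19484
Sum = 0.976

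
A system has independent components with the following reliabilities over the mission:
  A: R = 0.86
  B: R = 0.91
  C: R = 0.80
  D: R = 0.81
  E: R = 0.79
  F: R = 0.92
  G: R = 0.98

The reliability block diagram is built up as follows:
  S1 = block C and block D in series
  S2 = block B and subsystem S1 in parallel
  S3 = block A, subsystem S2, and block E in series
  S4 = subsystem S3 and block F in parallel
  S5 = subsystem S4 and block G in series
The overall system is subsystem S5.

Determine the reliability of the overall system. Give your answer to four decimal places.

Series (C and D): 0.800000 × 0.810000 = 0.648000
Parallel (B and [0.648000]): 1 − (1 − 0.910000)(1 − 0.648000) = 0.968320
Series (A, [0.968320], and E): 0.860000 × 0.968320 × 0.790000 = 0.657877
Parallel ([0.657877] and F): 1 − (1 − 0.657877)(1 − 0.920000) = 0.972630
Series ([0.972630] and G): 0.972630 × 0.980000 = 0.9532

0.9532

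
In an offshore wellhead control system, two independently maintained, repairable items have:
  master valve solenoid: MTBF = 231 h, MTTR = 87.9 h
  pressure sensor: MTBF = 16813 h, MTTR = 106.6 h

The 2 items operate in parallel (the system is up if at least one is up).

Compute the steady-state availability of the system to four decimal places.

A(master valve solenoid) = MTBF/(MTBF+MTTR) = 231/(231+87.9) = 0.724365
A(pressure sensor) = MTBF/(MTBF+MTTR) = 16813/(16813+106.6) = 0.993700
Parallel availability: 1 − (1 − 0.724365)(1 − 0.993700) = 0.9983

0.9983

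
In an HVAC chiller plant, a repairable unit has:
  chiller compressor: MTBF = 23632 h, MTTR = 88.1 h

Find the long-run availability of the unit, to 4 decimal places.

A(chiller compressor) = MTBF/(MTBF+MTTR) = 23632/(23632+88.1) = 0.9963

0.9963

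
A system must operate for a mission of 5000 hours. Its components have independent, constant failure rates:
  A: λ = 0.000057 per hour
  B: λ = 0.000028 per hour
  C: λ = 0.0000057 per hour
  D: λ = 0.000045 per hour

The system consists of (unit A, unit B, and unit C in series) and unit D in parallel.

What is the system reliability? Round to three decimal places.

0.927

R(A) = exp(−0.000057 × 5000) = 0.75201
R(B) = exp(−0.000028 × 5000) = 0.86936
R(C) = exp(−0.0000057 × 5000) = 0.97190
R(D) = exp(−0.000045 × 5000) = 0.79852
Series (A, B, and C): 0.75201 × 0.86936 × 0.97190 = 0.63540
Parallel ([0.63540] and D): 1 − (1 − 0.63540)(1 − 0.79852) = 0.927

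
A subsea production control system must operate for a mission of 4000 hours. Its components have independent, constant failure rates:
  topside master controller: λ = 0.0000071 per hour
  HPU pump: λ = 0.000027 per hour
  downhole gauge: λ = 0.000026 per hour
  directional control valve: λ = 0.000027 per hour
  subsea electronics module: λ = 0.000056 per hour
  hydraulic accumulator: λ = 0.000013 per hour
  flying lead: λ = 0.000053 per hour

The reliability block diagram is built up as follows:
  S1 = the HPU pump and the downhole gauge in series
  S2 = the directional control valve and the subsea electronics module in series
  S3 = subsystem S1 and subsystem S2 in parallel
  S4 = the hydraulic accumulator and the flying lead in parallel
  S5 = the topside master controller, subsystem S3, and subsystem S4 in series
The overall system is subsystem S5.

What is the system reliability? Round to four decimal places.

R(topside master controller) = exp(−0.0000071 × 4000) = 0.971999
R(HPU pump) = exp(−0.000027 × 4000) = 0.897628
R(downhole gauge) = exp(−0.000026 × 4000) = 0.901225
R(directional control valve) = exp(−0.000027 × 4000) = 0.897628
R(subsea electronics module) = exp(−0.000056 × 4000) = 0.799315
R(hydraulic accumulator) = exp(−0.000013 × 4000) = 0.949329
R(flying lead) = exp(−0.000053 × 4000) = 0.808965
Series (HPU pump and downhole gauge): 0.897628 × 0.901225 = 0.808965
Series (directional control valve and subsea electronics module): 0.897628 × 0.799315 = 0.717488
Parallel ([0.808965] and [0.717488]): 1 − (1 − 0.808965)(1 − 0.717488) = 0.946030
Parallel (hydraulic accumulator and flying lead): 1 − (1 − 0.949329)(1 − 0.808965) = 0.990320
Series (topside master controller, [0.946030], and [0.990320]): 0.971999 × 0.946030 × 0.990320 = 0.9106

0.9106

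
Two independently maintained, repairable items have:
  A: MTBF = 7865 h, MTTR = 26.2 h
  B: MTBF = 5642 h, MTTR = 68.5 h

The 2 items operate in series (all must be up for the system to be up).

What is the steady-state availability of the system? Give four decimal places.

A(A) = MTBF/(MTBF+MTTR) = 7865/(7865+26.2) = 0.996680
A(B) = MTBF/(MTBF+MTTR) = 5642/(5642+68.5) = 0.988005
Series availability: 0.996680 × 0.988005 = 0.9847

0.9847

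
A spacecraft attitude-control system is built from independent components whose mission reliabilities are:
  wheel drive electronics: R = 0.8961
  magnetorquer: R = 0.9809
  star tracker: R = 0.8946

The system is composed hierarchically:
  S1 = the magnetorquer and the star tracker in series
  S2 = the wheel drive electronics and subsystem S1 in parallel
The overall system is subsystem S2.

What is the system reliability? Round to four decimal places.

Series (magnetorquer and star tracker): 0.980900 × 0.894600 = 0.877513
Parallel (wheel drive electronics and [0.877513]): 1 − (1 − 0.896100)(1 − 0.877513) = 0.9873

0.9873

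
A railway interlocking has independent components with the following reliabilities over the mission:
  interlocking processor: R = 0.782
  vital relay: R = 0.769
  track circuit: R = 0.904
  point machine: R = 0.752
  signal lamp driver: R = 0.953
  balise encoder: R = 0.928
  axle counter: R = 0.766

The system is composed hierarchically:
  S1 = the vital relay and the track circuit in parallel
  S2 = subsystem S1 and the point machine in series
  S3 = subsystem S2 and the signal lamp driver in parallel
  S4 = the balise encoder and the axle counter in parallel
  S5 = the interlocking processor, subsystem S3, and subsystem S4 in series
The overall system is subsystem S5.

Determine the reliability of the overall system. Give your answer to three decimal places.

0.759

Parallel (vital relay and track circuit): 1 − (1 − 0.76900)(1 − 0.90400) = 0.97782
Series ([0.97782] and point machine): 0.97782 × 0.75200 = 0.73532
Parallel ([0.73532] and signal lamp driver): 1 − (1 − 0.73532)(1 − 0.95300) = 0.98756
Parallel (balise encoder and axle counter): 1 − (1 − 0.92800)(1 − 0.76600) = 0.98315
Series (interlocking processor, [0.98756], and [0.98315]): 0.78200 × 0.98756 × 0.98315 = 0.759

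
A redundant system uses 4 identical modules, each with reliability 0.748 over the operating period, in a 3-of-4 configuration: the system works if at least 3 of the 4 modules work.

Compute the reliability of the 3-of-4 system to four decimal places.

0.7349

R = Σ_{i=3}^{4} C(4,i) p^i (1−p)^{4−i} with p = 0.748
C(4,3)·0.748^3·0.252^1 = 0.421857
C(4,4)·0.748^4·0.252^0 = 0.313045
Sum = 0.7349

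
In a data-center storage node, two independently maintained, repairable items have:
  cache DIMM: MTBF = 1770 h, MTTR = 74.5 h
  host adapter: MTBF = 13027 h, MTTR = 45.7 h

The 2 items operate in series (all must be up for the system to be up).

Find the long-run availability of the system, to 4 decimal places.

A(cache DIMM) = MTBF/(MTBF+MTTR) = 1770/(1770+74.5) = 0.959610
A(host adapter) = MTBF/(MTBF+MTTR) = 13027/(13027+45.7) = 0.996504
Series availability: 0.959610 × 0.996504 = 0.9563

0.9563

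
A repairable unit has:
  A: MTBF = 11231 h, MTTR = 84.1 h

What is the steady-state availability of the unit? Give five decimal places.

0.99257

A(A) = MTBF/(MTBF+MTTR) = 11231/(11231+84.1) = 0.99257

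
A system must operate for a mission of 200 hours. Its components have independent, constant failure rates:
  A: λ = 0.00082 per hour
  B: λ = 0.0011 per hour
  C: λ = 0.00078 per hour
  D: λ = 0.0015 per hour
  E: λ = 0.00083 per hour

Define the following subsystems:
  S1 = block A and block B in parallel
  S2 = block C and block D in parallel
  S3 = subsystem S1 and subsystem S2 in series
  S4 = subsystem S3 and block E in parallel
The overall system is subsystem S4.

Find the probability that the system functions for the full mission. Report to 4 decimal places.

0.9899

R(A) = exp(−0.00082 × 200) = 0.848742
R(B) = exp(−0.0011 × 200) = 0.802519
R(C) = exp(−0.00078 × 200) = 0.855559
R(D) = exp(−0.0015 × 200) = 0.740818
R(E) = exp(−0.00083 × 200) = 0.847046
Parallel (A and B): 1 − (1 − 0.848742)(1 − 0.802519) = 0.970129
Parallel (C and D): 1 − (1 − 0.855559)(1 − 0.740818) = 0.962563
Series ([0.970129] and [0.962563]): 0.970129 × 0.962563 = 0.933810
Parallel ([0.933810] and E): 1 − (1 − 0.933810)(1 − 0.847046) = 0.9899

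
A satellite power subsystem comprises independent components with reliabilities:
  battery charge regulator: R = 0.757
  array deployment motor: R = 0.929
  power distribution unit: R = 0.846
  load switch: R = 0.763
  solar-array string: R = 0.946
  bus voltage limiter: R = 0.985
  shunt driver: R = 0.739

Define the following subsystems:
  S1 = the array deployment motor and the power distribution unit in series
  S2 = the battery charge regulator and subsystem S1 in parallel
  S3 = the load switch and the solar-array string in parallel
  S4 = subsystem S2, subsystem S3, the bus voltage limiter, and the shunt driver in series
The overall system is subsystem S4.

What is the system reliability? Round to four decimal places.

0.6812

Series (array deployment motor and power distribution unit): 0.929000 × 0.846000 = 0.785934
Parallel (battery charge regulator and [0.785934]): 1 − (1 − 0.757000)(1 − 0.785934) = 0.947982
Parallel (load switch and solar-array string): 1 − (1 − 0.763000)(1 − 0.946000) = 0.987202
Series ([0.947982], [0.987202], bus voltage limiter, and shunt driver): 0.947982 × 0.987202 × 0.985000 × 0.739000 = 0.6812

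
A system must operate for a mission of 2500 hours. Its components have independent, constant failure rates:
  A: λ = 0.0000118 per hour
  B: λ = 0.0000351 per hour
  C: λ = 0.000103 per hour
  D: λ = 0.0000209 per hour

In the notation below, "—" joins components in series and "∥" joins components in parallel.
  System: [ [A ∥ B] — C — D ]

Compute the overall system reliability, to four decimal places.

0.7318

R(A) = exp(−0.0000118 × 2500) = 0.970931
R(B) = exp(−0.0000351 × 2500) = 0.915990
R(C) = exp(−0.000103 × 2500) = 0.772982
R(D) = exp(−0.0000209 × 2500) = 0.949092
Parallel (A and B): 1 − (1 − 0.970931)(1 − 0.915990) = 0.997558
Series ([0.997558], C, and D): 0.997558 × 0.772982 × 0.949092 = 0.7318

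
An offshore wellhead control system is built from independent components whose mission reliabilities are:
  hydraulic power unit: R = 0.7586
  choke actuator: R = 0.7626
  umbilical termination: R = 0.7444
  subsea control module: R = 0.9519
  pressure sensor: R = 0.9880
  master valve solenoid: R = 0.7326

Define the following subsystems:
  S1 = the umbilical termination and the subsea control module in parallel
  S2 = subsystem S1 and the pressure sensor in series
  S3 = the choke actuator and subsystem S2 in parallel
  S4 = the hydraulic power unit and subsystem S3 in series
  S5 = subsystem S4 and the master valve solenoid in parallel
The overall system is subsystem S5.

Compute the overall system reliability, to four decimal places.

Parallel (umbilical termination and subsea control module): 1 − (1 − 0.744400)(1 − 0.951900) = 0.987706
Series ([0.987706] and pressure sensor): 0.987706 × 0.988000 = 0.975854
Parallel (choke actuator and [0.975854]): 1 − (1 − 0.762600)(1 − 0.975854) = 0.994268
Series (hydraulic power unit and [0.994268]): 0.758600 × 0.994268 = 0.754252
Parallel ([0.754252] and master valve solenoid): 1 − (1 − 0.754252)(1 − 0.732600) = 0.9343

0.9343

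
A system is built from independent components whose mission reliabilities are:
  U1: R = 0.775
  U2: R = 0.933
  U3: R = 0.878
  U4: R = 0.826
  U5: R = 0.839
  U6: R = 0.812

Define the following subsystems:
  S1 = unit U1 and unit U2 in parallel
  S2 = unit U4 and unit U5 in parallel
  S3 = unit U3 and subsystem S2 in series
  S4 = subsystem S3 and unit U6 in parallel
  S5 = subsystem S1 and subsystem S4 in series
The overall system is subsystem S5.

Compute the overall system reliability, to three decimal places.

0.958

Parallel (U1 and U2): 1 − (1 − 0.77500)(1 − 0.93300) = 0.98493
Parallel (U4 and U5): 1 − (1 − 0.82600)(1 − 0.83900) = 0.97199
Series (U3 and [0.97199]): 0.87800 × 0.97199 = 0.85341
Parallel ([0.85341] and U6): 1 − (1 − 0.85341)(1 − 0.81200) = 0.97244
Series ([0.98493] and [0.97244]): 0.98493 × 0.97244 = 0.958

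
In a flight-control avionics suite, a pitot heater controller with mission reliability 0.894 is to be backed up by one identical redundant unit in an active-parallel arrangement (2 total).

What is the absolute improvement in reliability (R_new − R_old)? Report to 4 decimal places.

0.0948

R_before = 0.894
R_after = 1 − (1 − 0.894)^2 = 0.9888
ΔR = 0.9888 − 0.894 = 0.0948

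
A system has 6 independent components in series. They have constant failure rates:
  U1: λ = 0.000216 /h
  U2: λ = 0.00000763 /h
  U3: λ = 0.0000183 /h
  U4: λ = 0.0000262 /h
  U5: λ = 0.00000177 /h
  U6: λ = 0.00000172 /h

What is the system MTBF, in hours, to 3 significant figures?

Series of exponential components: λ_sys = Σ λ_i
λ_sys = 0.000216 + 0.00000763 + 0.0000183 + 0.0000262 + 0.00000177 + 0.00000172 = 2.7162e-04 /h
MTBF = 1 / λ_sys = 3680 h

3680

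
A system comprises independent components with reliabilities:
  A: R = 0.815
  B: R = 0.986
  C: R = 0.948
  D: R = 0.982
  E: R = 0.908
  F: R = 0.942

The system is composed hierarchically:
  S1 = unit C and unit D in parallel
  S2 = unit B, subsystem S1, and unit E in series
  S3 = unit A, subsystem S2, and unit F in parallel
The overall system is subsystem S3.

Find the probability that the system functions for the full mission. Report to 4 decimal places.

Parallel (C and D): 1 − (1 − 0.948000)(1 − 0.982000) = 0.999064
Series (B, [0.999064], and E): 0.986000 × 0.999064 × 0.908000 = 0.894450
Parallel (A, [0.894450], and F): 1 − (1 − 0.815000)(1 − 0.894450)(1 − 0.942000) = 0.9989

0.9989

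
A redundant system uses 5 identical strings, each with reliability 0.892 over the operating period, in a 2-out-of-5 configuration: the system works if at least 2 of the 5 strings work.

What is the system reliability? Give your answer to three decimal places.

0.999

R = Σ_{i=2}^{5} C(5,i) p^i (1−p)^{5−i} with p = 0.892
C(5,2)·0.892^2·0.108^3 = 0.01002
C(5,3)·0.892^3·0.108^2 = 0.08278
C(5,4)·0.892^4·0.108^1 = 0.34186
C(5,5)·0.892^5·0.108^0 = 0.56471
Sum = 0.999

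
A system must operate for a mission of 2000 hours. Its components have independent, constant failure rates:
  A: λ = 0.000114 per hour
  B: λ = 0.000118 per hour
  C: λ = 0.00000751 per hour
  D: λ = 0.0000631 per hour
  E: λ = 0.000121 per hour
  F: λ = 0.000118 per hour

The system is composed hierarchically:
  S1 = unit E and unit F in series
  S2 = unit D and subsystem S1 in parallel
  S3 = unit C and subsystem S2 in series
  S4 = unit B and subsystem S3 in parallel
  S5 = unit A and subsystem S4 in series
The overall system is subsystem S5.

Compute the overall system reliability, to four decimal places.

R(A) = exp(−0.000114 × 2000) = 0.796124
R(B) = exp(−0.000118 × 2000) = 0.789781
R(C) = exp(−0.00000751 × 2000) = 0.985092
R(D) = exp(−0.0000631 × 2000) = 0.881439
R(E) = exp(−0.000121 × 2000) = 0.785056
R(F) = exp(−0.000118 × 2000) = 0.789781
Series (E and F): 0.785056 × 0.789781 = 0.620022
Parallel (D and [0.620022]): 1 − (1 − 0.881439)(1 − 0.620022) = 0.954949
Series (C and [0.954949]): 0.985092 × 0.954949 = 0.940713
Parallel (B and [0.940713]): 1 − (1 − 0.789781)(1 − 0.940713) = 0.987537
Series (A and [0.987537]): 0.796124 × 0.987537 = 0.7862

0.7862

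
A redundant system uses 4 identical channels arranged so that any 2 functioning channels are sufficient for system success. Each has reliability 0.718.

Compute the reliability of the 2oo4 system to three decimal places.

0.929

R = Σ_{i=2}^{4} C(4,i) p^i (1−p)^{4−i} with p = 0.718
C(4,2)·0.718^2·0.282^2 = 0.24598
C(4,3)·0.718^3·0.282^1 = 0.41752
C(4,4)·0.718^4·0.282^0 = 0.26576
Sum = 0.929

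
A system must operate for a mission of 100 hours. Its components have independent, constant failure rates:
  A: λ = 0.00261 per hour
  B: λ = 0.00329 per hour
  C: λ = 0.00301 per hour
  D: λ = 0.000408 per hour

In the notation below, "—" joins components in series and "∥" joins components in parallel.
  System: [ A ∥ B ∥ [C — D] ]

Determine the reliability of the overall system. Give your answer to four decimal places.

R(A) = exp(−0.00261 × 100) = 0.770281
R(B) = exp(−0.00329 × 100) = 0.719643
R(C) = exp(−0.00301 × 100) = 0.740078
R(D) = exp(−0.000408 × 100) = 0.960021
Series (C and D): 0.740078 × 0.960021 = 0.710490
Parallel (A, B, and [0.710490]): 1 − (1 − 0.770281)(1 − 0.719643)(1 − 0.710490) = 0.9814

0.9814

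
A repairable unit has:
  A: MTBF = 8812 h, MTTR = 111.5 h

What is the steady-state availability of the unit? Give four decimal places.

0.9875

A(A) = MTBF/(MTBF+MTTR) = 8812/(8812+111.5) = 0.9875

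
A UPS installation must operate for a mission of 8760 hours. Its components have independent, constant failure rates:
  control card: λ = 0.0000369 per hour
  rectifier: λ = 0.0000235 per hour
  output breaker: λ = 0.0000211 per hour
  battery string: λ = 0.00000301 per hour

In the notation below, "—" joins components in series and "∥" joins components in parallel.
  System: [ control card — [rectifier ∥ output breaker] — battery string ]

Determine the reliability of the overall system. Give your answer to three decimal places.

R(control card) = exp(−0.0000369 × 8760) = 0.72380
R(rectifier) = exp(−0.0000235 × 8760) = 0.81395
R(output breaker) = exp(−0.0000211 × 8760) = 0.83124
R(battery string) = exp(−0.00000301 × 8760) = 0.97398
Parallel (rectifier and output breaker): 1 − (1 − 0.81395)(1 − 0.83124) = 0.96860
Series (control card, [0.96860], and battery string): 0.72380 × 0.96860 × 0.97398 = 0.683

0.683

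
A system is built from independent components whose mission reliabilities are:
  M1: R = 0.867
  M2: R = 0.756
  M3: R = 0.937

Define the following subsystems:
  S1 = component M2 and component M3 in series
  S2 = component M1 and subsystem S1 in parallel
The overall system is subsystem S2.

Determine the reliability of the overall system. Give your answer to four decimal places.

Series (M2 and M3): 0.756000 × 0.937000 = 0.708372
Parallel (M1 and [0.708372]): 1 − (1 − 0.867000)(1 − 0.708372) = 0.9612

0.9612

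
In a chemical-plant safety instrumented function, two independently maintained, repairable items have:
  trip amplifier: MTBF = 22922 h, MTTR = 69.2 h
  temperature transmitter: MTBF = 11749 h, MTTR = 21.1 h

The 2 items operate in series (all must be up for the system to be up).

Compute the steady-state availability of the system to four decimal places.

0.9952

A(trip amplifier) = MTBF/(MTBF+MTTR) = 22922/(22922+69.2) = 0.996990
A(temperature transmitter) = MTBF/(MTBF+MTTR) = 11749/(11749+21.1) = 0.998207
Series availability: 0.996990 × 0.998207 = 0.9952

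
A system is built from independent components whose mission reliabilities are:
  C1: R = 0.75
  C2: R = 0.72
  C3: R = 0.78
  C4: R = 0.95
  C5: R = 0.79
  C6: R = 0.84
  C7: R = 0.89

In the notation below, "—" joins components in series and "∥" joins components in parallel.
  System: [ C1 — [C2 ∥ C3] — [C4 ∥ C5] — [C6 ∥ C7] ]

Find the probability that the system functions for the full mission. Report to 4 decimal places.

0.6842

Parallel (C2 and C3): 1 − (1 − 0.720000)(1 − 0.780000) = 0.938400
Parallel (C4 and C5): 1 − (1 − 0.950000)(1 − 0.790000) = 0.989500
Parallel (C6 and C7): 1 − (1 − 0.840000)(1 − 0.890000) = 0.982400
Series (C1, [0.938400], [0.989500], and [0.982400]): 0.750000 × 0.938400 × 0.989500 × 0.982400 = 0.6842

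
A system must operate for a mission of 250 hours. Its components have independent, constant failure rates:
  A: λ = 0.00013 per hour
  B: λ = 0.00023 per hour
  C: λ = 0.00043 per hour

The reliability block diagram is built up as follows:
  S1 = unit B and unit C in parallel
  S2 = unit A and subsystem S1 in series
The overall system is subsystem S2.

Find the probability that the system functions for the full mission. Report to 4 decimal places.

R(A) = exp(−0.00013 × 250) = 0.968022
R(B) = exp(−0.00023 × 250) = 0.944122
R(C) = exp(−0.00043 × 250) = 0.898077
Parallel (B and C): 1 − (1 − 0.944122)(1 − 0.898077) = 0.994305
Series (A and [0.994305]): 0.968022 × 0.994305 = 0.9625

0.9625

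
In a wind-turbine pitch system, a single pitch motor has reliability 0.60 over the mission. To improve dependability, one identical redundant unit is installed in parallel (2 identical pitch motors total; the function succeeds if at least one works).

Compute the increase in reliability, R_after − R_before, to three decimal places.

R_before = 0.60
R_after = 1 − (1 − 0.60)^2 = 0.840
ΔR = 0.840 − 0.60 = 0.240

0.240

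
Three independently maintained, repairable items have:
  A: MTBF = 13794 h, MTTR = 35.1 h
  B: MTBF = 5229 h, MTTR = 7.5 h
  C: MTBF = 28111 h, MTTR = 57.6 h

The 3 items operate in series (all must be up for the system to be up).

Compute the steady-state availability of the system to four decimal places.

0.9940

A(A) = MTBF/(MTBF+MTTR) = 13794/(13794+35.1) = 0.997462
A(B) = MTBF/(MTBF+MTTR) = 5229/(5229+7.5) = 0.998568
A(C) = MTBF/(MTBF+MTTR) = 28111/(28111+57.6) = 0.997955
Series availability: 0.997462 × 0.998568 × 0.997955 = 0.9940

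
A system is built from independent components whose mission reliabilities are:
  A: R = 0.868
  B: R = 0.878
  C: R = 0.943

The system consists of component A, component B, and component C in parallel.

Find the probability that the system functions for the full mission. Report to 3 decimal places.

Parallel (A, B, and C): 1 − (1 − 0.86800)(1 − 0.87800)(1 − 0.94300) = 0.999

0.999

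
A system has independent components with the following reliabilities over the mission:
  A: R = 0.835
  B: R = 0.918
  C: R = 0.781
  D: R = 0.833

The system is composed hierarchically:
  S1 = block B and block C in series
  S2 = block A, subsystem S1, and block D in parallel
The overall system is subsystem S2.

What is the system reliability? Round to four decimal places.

0.9922

Series (B and C): 0.918000 × 0.781000 = 0.716958
Parallel (A, [0.716958], and D): 1 − (1 − 0.835000)(1 − 0.716958)(1 − 0.833000) = 0.9922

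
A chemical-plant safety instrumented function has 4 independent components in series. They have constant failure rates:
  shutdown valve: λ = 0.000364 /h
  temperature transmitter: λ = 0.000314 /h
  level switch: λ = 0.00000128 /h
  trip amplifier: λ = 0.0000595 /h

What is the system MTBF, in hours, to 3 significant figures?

1350

Series of exponential components: λ_sys = Σ λ_i
λ_sys = 0.000364 + 0.000314 + 0.00000128 + 0.0000595 = 7.3878e-04 /h
MTBF = 1 / λ_sys = 1350 h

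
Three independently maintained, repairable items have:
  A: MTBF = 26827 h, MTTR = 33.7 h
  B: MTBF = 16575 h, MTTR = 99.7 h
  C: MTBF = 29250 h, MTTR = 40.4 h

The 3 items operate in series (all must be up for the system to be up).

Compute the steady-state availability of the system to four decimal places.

0.9914

A(A) = MTBF/(MTBF+MTTR) = 26827/(26827+33.7) = 0.998745
A(B) = MTBF/(MTBF+MTTR) = 16575/(16575+99.7) = 0.994021
A(C) = MTBF/(MTBF+MTTR) = 29250/(29250+40.4) = 0.998621
Series availability: 0.998745 × 0.994021 × 0.998621 = 0.9914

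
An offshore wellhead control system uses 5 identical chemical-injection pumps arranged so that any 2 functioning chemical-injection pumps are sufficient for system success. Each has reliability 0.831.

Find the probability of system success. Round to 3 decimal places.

0.996

R = Σ_{i=2}^{5} C(5,i) p^i (1−p)^{5−i} with p = 0.831
C(5,2)·0.831^2·0.169^3 = 0.03333
C(5,3)·0.831^3·0.169^2 = 0.16390
C(5,4)·0.831^4·0.169^1 = 0.40296
C(5,5)·0.831^5·0.169^0 = 0.39628
Sum = 0.996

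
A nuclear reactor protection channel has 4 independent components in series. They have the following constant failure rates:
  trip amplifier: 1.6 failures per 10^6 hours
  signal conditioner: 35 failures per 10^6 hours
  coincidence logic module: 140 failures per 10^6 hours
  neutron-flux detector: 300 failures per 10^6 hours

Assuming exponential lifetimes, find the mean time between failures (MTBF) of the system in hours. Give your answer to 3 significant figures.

Series of exponential components: λ_sys = Σ λ_i
λ_sys = 0.0000016 + 0.000035 + 0.00014 + 0.00030 = 4.7660e-04 /h
MTBF = 1 / λ_sys = 2100 h

2100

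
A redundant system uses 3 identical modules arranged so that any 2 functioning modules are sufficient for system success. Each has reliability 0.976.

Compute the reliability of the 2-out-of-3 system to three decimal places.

R = Σ_{i=2}^{3} C(3,i) p^i (1−p)^{3−i} with p = 0.976
C(3,2)·0.976^2·0.024^1 = 0.06859
C(3,3)·0.976^3·0.024^0 = 0.92971
Sum = 0.998

0.998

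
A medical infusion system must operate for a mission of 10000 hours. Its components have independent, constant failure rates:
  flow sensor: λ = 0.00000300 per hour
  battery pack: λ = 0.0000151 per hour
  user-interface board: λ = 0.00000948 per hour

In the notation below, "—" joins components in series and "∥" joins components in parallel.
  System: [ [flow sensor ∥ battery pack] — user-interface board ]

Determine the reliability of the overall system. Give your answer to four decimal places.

R(flow sensor) = exp(−0.00000300 × 10000) = 0.970446
R(battery pack) = exp(−0.0000151 × 10000) = 0.859848
R(user-interface board) = exp(−0.00000948 × 10000) = 0.909555
Parallel (flow sensor and battery pack): 1 − (1 − 0.970446)(1 − 0.859848) = 0.995858
Series ([0.995858] and user-interface board): 0.995858 × 0.909555 = 0.9058

0.9058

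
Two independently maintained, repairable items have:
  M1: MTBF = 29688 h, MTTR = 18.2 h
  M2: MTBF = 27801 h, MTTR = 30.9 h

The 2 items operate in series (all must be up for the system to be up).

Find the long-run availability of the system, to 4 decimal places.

A(M1) = MTBF/(MTBF+MTTR) = 29688/(29688+18.2) = 0.999387
A(M2) = MTBF/(MTBF+MTTR) = 27801/(27801+30.9) = 0.998890
Series availability: 0.999387 × 0.998890 = 0.9983

0.9983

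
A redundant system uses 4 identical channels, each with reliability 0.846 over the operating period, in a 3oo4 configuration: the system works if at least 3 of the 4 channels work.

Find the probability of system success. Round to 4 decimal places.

0.8852

R = Σ_{i=3}^{4} C(4,i) p^i (1−p)^{4−i} with p = 0.846
C(4,3)·0.846^3·0.154^1 = 0.372985
C(4,4)·0.846^4·0.154^0 = 0.512249
Sum = 0.8852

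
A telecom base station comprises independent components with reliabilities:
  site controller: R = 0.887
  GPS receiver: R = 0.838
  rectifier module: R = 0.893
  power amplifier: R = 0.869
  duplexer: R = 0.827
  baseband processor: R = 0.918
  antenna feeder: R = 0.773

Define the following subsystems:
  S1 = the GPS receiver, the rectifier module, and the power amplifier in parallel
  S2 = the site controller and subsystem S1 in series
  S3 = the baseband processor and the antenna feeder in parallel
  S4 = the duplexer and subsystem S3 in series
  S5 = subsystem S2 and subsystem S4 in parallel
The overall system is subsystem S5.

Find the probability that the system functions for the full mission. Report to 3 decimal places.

0.978

Parallel (GPS receiver, rectifier module, and power amplifier): 1 − (1 − 0.83800)(1 − 0.89300)(1 − 0.86900) = 0.99773
Series (site controller and [0.99773]): 0.88700 × 0.99773 = 0.88499
Parallel (baseband processor and antenna feeder): 1 − (1 − 0.91800)(1 − 0.77300) = 0.98139
Series (duplexer and [0.98139]): 0.82700 × 0.98139 = 0.81161
Parallel ([0.88499] and [0.81161]): 1 − (1 − 0.88499)(1 − 0.81161) = 0.978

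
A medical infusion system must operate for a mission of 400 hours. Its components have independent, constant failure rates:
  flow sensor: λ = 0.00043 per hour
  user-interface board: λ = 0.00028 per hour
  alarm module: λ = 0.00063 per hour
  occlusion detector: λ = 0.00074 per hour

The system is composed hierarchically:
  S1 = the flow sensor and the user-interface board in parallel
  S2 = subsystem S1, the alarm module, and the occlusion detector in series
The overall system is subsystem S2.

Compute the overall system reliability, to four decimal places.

R(flow sensor) = exp(−0.00043 × 400) = 0.841979
R(user-interface board) = exp(−0.00028 × 400) = 0.894044
R(alarm module) = exp(−0.00063 × 400) = 0.777245
R(occlusion detector) = exp(−0.00074 × 400) = 0.743787
Parallel (flow sensor and user-interface board): 1 − (1 − 0.841979)(1 − 0.894044) = 0.983257
Series ([0.983257], alarm module, and occlusion detector): 0.983257 × 0.777245 × 0.743787 = 0.5684

0.5684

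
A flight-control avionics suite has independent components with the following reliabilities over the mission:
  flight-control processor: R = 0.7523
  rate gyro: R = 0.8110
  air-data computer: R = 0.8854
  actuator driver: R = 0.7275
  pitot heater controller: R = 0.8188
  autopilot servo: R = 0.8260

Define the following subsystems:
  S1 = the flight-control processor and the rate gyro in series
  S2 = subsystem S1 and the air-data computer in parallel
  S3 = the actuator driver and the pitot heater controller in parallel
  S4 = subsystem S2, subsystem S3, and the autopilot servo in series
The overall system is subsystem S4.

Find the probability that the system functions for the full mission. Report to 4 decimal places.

Series (flight-control processor and rate gyro): 0.752300 × 0.811000 = 0.610115
Parallel ([0.610115] and air-data computer): 1 − (1 − 0.610115)(1 − 0.885400) = 0.955319
Parallel (actuator driver and pitot heater controller): 1 − (1 − 0.727500)(1 − 0.818800) = 0.950623
Series ([0.955319], [0.950623], and autopilot servo): 0.955319 × 0.950623 × 0.826000 = 0.7501

0.7501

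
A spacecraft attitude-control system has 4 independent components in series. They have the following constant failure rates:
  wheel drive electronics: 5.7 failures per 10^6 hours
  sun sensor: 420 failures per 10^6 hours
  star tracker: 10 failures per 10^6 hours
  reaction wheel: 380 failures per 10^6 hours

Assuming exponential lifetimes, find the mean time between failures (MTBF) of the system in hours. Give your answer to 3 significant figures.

1230

Series of exponential components: λ_sys = Σ λ_i
λ_sys = 0.0000057 + 0.00042 + 0.000010 + 0.00038 = 8.1570e-04 /h
MTBF = 1 / λ_sys = 1230 h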